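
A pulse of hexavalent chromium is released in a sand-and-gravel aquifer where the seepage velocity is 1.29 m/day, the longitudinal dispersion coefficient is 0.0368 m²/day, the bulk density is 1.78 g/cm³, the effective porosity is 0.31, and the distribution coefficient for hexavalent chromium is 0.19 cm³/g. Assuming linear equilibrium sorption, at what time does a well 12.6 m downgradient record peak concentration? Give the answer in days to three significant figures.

20.4 days

Retardation factor R = 1 + ρ_b·K_d/n = 1 + 1.78 × 0.19/0.31 = 2.091.
Sorption retards both mechanisms: v_R = v/R = 0.6169 m/day, D_R = D/R = 0.01760 m²/day.
Peak time from v_R²t² + 2D_R t − x² = 0: t = (√(D_R² + v_R²x²) − D_R)/v_R².
√(D_R² + v_R²x²) = √(0.01760² + 0.6169² × 12.6²) = 7.773; v_R² = 0.3806.
t = (7.773 − 0.01760)/0.3806 = 20.4 days.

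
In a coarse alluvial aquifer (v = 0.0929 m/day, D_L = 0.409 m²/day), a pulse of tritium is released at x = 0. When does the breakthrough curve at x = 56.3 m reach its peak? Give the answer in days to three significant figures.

For the 1D instantaneous-source solution, setting ∂C/∂t = 0 at fixed x gives v²t² + 2Dt − x² = 0, so t = (√(D² + v²x²) − D)/v².
√(D² + v²x²) = √(0.409² + 0.0929² × 56.3²) = 5.246; v² = 0.00863041.
t = (5.246 − 0.409)/0.00863041 = 560 days (vs. the pure-advection estimate x/v = 606 d).

560 days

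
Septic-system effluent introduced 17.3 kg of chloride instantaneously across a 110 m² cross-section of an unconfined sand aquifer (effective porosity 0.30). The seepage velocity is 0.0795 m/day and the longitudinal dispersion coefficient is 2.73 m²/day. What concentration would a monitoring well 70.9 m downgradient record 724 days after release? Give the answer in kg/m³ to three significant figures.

For an instantaneous plane source, C(x,t) = M/(n_e·A·√(4πDt)) · exp(−(x−vt)²/(4Dt)), with n_e·A the pore (flow) area.
Plume center vt = 0.0795 × 724 = 57.558 m, so the well at 70.9 m is 13.342 m downgradient of the peak.
√(4πDt) = 157.6 m, giving peak height M/(n_e·A·√(4πDt)) = 17.3/(0.30 × 110 × 157.6) = 0.003326 kg/m³.
(x−vt)²/(4Dt) = (13.342)²/(4 × 2.73 × 724) = 0.02252; exp(−0.02252) = 0.9777.
C = 0.003326 × 0.9777 = 0.00325 kg/m³.

0.00325 kg/m³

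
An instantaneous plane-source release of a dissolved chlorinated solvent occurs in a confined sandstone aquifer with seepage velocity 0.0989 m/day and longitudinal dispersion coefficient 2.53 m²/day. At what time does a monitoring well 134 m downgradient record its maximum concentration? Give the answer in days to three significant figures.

1120 days

For the 1D instantaneous-source solution, setting ∂C/∂t = 0 at fixed x gives v²t² + 2Dt − x² = 0, so t = (√(D² + v²x²) − D)/v².
√(D² + v²x²) = √(2.53² + 0.0989² × 134²) = 13.49; v² = 0.00978121.
t = (13.49 − 2.53)/0.00978121 = 1120 days (vs. the pure-advection estimate x/v = 1350 d).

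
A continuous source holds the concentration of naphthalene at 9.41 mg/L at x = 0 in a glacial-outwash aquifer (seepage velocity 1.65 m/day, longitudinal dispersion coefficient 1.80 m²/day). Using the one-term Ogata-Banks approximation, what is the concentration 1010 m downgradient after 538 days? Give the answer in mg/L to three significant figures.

For a continuous step input, C/C₀ ≈ ½·erfc((x−vt)/(2√(Dt))).
vt = 1.65 × 538 = 887.7 m and 2√(Dt) = 2√(1.80 × 538) = 62.24 m.
Argument (x−vt)/(2√(Dt)) = (1010 − 887.7)/62.24 = 1.965; ½·erfc(1.965) = 0.002727.
C = 9.41 × 0.002727 = 0.0257 mg/L.

0.0257 mg/L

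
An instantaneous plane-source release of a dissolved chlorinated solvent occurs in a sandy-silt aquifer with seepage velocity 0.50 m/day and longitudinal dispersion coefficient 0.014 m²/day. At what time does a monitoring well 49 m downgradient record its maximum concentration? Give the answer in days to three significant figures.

For the 1D instantaneous-source solution, setting ∂C/∂t = 0 at fixed x gives v²t² + 2Dt − x² = 0, so t = (√(D² + v²x²) − D)/v².
√(D² + v²x²) = √(0.014² + 0.50² × 49²) = 24.50; v² = 0.25.
t = (24.50 − 0.014)/0.25 = 97.9 days (vs. the pure-advection estimate x/v = 98.0 d).

97.9 days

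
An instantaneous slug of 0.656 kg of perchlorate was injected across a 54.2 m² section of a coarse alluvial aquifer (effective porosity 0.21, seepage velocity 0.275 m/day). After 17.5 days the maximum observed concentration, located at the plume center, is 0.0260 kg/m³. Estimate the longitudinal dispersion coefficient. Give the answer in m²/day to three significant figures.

0.0223 m²/day

At the plume center C_max = M/(n_e·A·√(4πDt)), so D = M²/(4πt·(n_e·A·C_max)²).
n_e·A·C_max = 0.21 × 54.2 × 0.0260 = 0.2959 kg/m.
D = 0.656²/(4π × 17.5 × 0.2959²) = 0.0223 m²/day.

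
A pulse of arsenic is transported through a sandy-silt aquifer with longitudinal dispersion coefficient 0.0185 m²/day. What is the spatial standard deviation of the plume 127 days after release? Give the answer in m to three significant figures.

2.17 m

Dispersive spreading gives a Gaussian with σ² = 2Dt; advection only shifts the center.
σ = √(2 × 0.0185 × 127) = 2.17 m.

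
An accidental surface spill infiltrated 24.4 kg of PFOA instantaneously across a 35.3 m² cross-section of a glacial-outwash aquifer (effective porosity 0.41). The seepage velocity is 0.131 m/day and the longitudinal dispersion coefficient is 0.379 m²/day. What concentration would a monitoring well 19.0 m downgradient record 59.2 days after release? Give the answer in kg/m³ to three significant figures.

For an instantaneous plane source, C(x,t) = M/(n_e·A·√(4πDt)) · exp(−(x−vt)²/(4Dt)), with n_e·A the pore (flow) area.
Plume center vt = 0.131 × 59.2 = 7.7552 m, so the well at 19.0 m is 11.2448 m downgradient of the peak.
√(4πDt) = 16.79 m, giving peak height M/(n_e·A·√(4πDt)) = 24.4/(0.41 × 35.3 × 16.79) = 0.1004 kg/m³.
(x−vt)²/(4Dt) = (11.2448)²/(4 × 0.379 × 59.2) = 1.409; exp(−1.409) = 0.2444.
C = 0.1004 × 0.2444 = 0.0245 kg/m³.

0.0245 kg/m³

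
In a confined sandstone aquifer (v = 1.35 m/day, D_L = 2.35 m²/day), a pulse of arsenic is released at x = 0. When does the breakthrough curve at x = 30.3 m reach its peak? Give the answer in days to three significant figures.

For the 1D instantaneous-source solution, setting ∂C/∂t = 0 at fixed x gives v²t² + 2Dt − x² = 0, so t = (√(D² + v²x²) − D)/v².
√(D² + v²x²) = √(2.35² + 1.35² × 30.3²) = 40.97; v² = 1.8225.
t = (40.97 − 2.35)/1.8225 = 21.2 days (vs. the pure-advection estimate x/v = 22.4 d).

21.2 days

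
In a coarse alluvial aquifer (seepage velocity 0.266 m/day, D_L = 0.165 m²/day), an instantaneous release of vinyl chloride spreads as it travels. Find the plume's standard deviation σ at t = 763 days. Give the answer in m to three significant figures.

Dispersive spreading gives a Gaussian with σ² = 2Dt; advection only shifts the center.
σ = √(2 × 0.165 × 763) = 15.9 m.

15.9 m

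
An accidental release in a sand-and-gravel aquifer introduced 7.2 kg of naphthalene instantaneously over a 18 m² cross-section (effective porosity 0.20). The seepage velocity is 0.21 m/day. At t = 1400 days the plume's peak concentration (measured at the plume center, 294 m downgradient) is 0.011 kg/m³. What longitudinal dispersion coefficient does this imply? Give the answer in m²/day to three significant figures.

1.88 m²/day

At the plume center C_max = M/(n_e·A·√(4πDt)), so D = M²/(4πt·(n_e·A·C_max)²).
n_e·A·C_max = 0.20 × 18 × 0.011 = 0.03960 kg/m.
D = 7.2²/(4π × 1400 × 0.03960²) = 1.88 m²/day.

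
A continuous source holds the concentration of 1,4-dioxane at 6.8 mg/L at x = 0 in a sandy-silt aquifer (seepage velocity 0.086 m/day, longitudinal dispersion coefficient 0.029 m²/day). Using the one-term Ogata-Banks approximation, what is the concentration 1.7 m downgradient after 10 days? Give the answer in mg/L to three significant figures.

For a continuous step input, C/C₀ ≈ ½·erfc((x−vt)/(2√(Dt))).
vt = 0.086 × 10 = 0.86 m and 2√(Dt) = 2√(0.029 × 10) = 1.077 m.
Argument (x−vt)/(2√(Dt)) = (1.7 − 0.86)/1.077 = 0.7799; ½·erfc(0.7799) = 0.1350.
C = 6.8 × 0.1350 = 0.918 mg/L.

0.918 mg/L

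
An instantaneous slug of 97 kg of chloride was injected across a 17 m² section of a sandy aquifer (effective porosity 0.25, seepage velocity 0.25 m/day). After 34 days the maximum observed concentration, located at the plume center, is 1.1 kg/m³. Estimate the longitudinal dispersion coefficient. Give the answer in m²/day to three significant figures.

At the plume center C_max = M/(n_e·A·√(4πDt)), so D = M²/(4πt·(n_e·A·C_max)²).
n_e·A·C_max = 0.25 × 17 × 1.1 = 4.675 kg/m.
D = 97²/(4π × 34 × 4.675²) = 1.01 m²/day.

1.01 m²/day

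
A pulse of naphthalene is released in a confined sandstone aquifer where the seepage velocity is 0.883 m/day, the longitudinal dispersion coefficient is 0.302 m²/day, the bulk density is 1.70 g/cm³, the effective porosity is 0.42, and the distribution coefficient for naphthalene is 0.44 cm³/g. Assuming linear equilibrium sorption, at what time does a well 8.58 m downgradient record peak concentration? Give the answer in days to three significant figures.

26.0 days

Retardation factor R = 1 + ρ_b·K_d/n = 1 + 1.70 × 0.44/0.42 = 2.781.
Sorption retards both mechanisms: v_R = v/R = 0.3175 m/day, D_R = D/R = 0.1086 m²/day.
Peak time from v_R²t² + 2D_R t − x² = 0: t = (√(D_R² + v_R²x²) − D_R)/v_R².
√(D_R² + v_R²x²) = √(0.1086² + 0.3175² × 8.58²) = 2.726; v_R² = 0.1008.
t = (2.726 − 0.1086)/0.1008 = 26.0 days.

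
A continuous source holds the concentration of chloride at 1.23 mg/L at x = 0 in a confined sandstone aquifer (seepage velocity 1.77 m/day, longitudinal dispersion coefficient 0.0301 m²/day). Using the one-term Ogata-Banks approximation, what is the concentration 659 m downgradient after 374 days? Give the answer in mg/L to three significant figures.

For a continuous step input, C/C₀ ≈ ½·erfc((x−vt)/(2√(Dt))).
vt = 1.77 × 374 = 661.98 m and 2√(Dt) = 2√(0.0301 × 374) = 6.710 m.
Argument (x−vt)/(2√(Dt)) = (659 − 661.98)/6.710 = -0.4441; ½·erfc(-0.4441) = 0.7350.
C = 1.23 × 0.7350 = 0.904 mg/L.

0.904 mg/L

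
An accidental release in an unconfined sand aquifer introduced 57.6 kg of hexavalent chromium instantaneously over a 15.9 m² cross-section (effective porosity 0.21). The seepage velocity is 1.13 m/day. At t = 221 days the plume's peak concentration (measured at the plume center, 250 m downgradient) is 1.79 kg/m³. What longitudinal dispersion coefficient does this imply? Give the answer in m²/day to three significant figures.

0.0334 m²/day

At the plume center C_max = M/(n_e·A·√(4πDt)), so D = M²/(4πt·(n_e·A·C_max)²).
n_e·A·C_max = 0.21 × 15.9 × 1.79 = 5.977 kg/m.
D = 57.6²/(4π × 221 × 5.977²) = 0.0334 m²/day.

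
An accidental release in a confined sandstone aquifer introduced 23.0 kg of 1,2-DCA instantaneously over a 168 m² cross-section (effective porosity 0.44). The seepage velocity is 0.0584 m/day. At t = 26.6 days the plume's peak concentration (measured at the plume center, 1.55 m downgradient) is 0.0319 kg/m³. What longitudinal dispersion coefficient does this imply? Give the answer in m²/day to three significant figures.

At the plume center C_max = M/(n_e·A·√(4πDt)), so D = M²/(4πt·(n_e·A·C_max)²).
n_e·A·C_max = 0.44 × 168 × 0.0319 = 2.358 kg/m.
D = 23.0²/(4π × 26.6 × 2.358²) = 0.285 m²/day.

0.285 m²/day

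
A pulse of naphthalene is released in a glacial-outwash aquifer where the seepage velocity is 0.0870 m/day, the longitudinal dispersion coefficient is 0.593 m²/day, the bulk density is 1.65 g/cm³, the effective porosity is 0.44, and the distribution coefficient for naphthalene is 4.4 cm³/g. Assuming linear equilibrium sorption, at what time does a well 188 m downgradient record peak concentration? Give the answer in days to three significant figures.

36500 days

Retardation factor R = 1 + ρ_b·K_d/n = 1 + 1.65 × 4.4/0.44 = 17.50.
Sorption retards both mechanisms: v_R = v/R = 0.004971 m/day, D_R = D/R = 0.03389 m²/day.
Peak time from v_R²t² + 2D_R t − x² = 0: t = (√(D_R² + v_R²x²) − D_R)/v_R².
√(D_R² + v_R²x²) = √(0.03389² + 0.004971² × 188²) = 0.9352; v_R² = 2.471e-05.
t = (0.9352 − 0.03389)/2.471e-05 = 36500 days.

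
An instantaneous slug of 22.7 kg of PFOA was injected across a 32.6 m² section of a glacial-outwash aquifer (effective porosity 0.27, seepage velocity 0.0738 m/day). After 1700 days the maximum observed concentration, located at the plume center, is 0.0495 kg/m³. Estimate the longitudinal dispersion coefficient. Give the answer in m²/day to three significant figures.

At the plume center C_max = M/(n_e·A·√(4πDt)), so D = M²/(4πt·(n_e·A·C_max)²).
n_e·A·C_max = 0.27 × 32.6 × 0.0495 = 0.4357 kg/m.
D = 22.7²/(4π × 1700 × 0.4357²) = 0.127 m²/day.

0.127 m²/day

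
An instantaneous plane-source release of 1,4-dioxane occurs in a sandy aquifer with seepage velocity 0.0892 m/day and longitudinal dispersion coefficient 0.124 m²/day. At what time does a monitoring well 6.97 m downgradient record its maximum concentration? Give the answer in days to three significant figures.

For the 1D instantaneous-source solution, setting ∂C/∂t = 0 at fixed x gives v²t² + 2Dt − x² = 0, so t = (√(D² + v²x²) − D)/v².
√(D² + v²x²) = √(0.124² + 0.0892² × 6.97²) = 0.6340; v² = 0.00795664.
t = (0.6340 − 0.124)/0.00795664 = 64.1 days (vs. the pure-advection estimate x/v = 78.1 d).

64.1 days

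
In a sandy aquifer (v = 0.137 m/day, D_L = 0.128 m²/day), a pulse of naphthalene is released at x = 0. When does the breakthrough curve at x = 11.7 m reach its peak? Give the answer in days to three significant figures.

For the 1D instantaneous-source solution, setting ∂C/∂t = 0 at fixed x gives v²t² + 2Dt − x² = 0, so t = (√(D² + v²x²) − D)/v².
√(D² + v²x²) = √(0.128² + 0.137² × 11.7²) = 1.608; v² = 0.018769.
t = (1.608 − 0.128)/0.018769 = 78.9 days (vs. the pure-advection estimate x/v = 85.4 d).

78.9 days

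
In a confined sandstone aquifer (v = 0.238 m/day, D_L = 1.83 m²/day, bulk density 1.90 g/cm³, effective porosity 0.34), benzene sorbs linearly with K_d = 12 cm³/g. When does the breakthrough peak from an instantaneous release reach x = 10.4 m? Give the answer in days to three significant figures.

1500 days

Retardation factor R = 1 + ρ_b·K_d/n = 1 + 1.90 × 12/0.34 = 68.06.
Sorption retards both mechanisms: v_R = v/R = 0.003497 m/day, D_R = D/R = 0.02689 m²/day.
Peak time from v_R²t² + 2D_R t − x² = 0: t = (√(D_R² + v_R²x²) − D_R)/v_R².
√(D_R² + v_R²x²) = √(0.02689² + 0.003497² × 10.4²) = 0.04523; v_R² = 1.223e-05.
t = (0.04523 − 0.02689)/1.223e-05 = 1500 days.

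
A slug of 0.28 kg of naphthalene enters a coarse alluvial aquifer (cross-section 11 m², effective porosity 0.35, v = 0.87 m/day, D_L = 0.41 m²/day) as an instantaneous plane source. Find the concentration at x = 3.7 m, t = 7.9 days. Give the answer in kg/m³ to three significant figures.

For an instantaneous plane source, C(x,t) = M/(n_e·A·√(4πDt)) · exp(−(x−vt)²/(4Dt)), with n_e·A the pore (flow) area.
Plume center vt = 0.87 × 7.9 = 6.873 m, so the well at 3.7 m is 3.173 m upgradient of the peak.
√(4πDt) = 6.380 m, giving peak height M/(n_e·A·√(4πDt)) = 0.28/(0.35 × 11 × 6.380) = 0.01140 kg/m³.
(x−vt)²/(4Dt) = (-3.173)²/(4 × 0.41 × 7.9) = 0.7771; exp(−0.7771) = 0.4597.
C = 0.01140 × 0.4597 = 0.00524 kg/m³.

0.00524 kg/m³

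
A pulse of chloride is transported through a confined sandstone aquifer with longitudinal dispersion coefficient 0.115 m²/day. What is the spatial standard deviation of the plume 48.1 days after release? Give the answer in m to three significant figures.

3.33 m

Dispersive spreading gives a Gaussian with σ² = 2Dt; advection only shifts the center.
σ = √(2 × 0.115 × 48.1) = 3.33 m.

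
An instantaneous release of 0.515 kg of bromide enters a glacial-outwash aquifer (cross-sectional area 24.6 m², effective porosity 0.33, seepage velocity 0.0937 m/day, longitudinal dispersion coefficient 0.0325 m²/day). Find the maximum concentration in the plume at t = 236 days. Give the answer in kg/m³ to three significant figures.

The peak of an instantaneous 1D plume sits at x = vt; there the Gaussian factor is 1 and C_max = M/(n_e·A·√(4πDt)), where n_e·A is the pore area the mass is dissolved in.
√(4πDt) = √(4π × 0.0325 × 236) = 9.818 m, so C_max = 0.515/(0.33 × 24.6 × 9.818) = 0.00646 kg/m³.

0.00646 kg/m³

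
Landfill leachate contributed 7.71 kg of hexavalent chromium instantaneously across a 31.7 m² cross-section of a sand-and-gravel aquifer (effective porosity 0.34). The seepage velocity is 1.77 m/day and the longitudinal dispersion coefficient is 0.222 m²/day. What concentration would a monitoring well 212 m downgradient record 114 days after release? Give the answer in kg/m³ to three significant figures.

0.0143 kg/m³

For an instantaneous plane source, C(x,t) = M/(n_e·A·√(4πDt)) · exp(−(x−vt)²/(4Dt)), with n_e·A the pore (flow) area.
Plume center vt = 1.77 × 114 = 201.78 m, so the well at 212 m is 10.22 m downgradient of the peak.
√(4πDt) = 17.83 m, giving peak height M/(n_e·A·√(4πDt)) = 7.71/(0.34 × 31.7 × 17.83) = 0.04012 kg/m³.
(x−vt)²/(4Dt) = (10.22)²/(4 × 0.222 × 114) = 1.032; exp(−1.032) = 0.3563.
C = 0.04012 × 0.3563 = 0.0143 kg/m³.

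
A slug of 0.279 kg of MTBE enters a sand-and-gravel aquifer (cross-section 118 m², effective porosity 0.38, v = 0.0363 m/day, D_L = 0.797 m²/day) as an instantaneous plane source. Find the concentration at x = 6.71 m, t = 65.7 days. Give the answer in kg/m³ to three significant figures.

0.000222 kg/m³

For an instantaneous plane source, C(x,t) = M/(n_e·A·√(4πDt)) · exp(−(x−vt)²/(4Dt)), with n_e·A the pore (flow) area.
Plume center vt = 0.0363 × 65.7 = 2.38491 m, so the well at 6.71 m is 4.32509 m downgradient of the peak.
√(4πDt) = 25.65 m, giving peak height M/(n_e·A·√(4πDt)) = 0.279/(0.38 × 118 × 25.65) = 0.0002426 kg/m³.
(x−vt)²/(4Dt) = (4.32509)²/(4 × 0.797 × 65.7) = 0.08931; exp(−0.08931) = 0.9146.
C = 0.0002426 × 0.9146 = 0.000222 kg/m³.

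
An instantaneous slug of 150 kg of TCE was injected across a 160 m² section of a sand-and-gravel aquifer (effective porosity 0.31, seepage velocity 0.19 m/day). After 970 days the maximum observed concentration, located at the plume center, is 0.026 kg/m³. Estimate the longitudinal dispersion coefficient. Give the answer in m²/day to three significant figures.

At the plume center C_max = M/(n_e·A·√(4πDt)), so D = M²/(4πt·(n_e·A·C_max)²).
n_e·A·C_max = 0.31 × 160 × 0.026 = 1.290 kg/m.
D = 150²/(4π × 970 × 1.290²) = 1.11 m²/day.

1.11 m²/day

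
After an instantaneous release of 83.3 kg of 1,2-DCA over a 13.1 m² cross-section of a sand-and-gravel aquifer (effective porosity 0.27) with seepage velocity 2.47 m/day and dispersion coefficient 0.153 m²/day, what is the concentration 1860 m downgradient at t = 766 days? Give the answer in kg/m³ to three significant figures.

For an instantaneous plane source, C(x,t) = M/(n_e·A·√(4πDt)) · exp(−(x−vt)²/(4Dt)), with n_e·A the pore (flow) area.
Plume center vt = 2.47 × 766 = 1892.02 m, so the well at 1860 m is 32.02 m upgradient of the peak.
√(4πDt) = 38.38 m, giving peak height M/(n_e·A·√(4πDt)) = 83.3/(0.27 × 13.1 × 38.38) = 0.6136 kg/m³.
(x−vt)²/(4Dt) = (-32.02)²/(4 × 0.153 × 766) = 2.187; exp(−2.187) = 0.1123.
C = 0.6136 × 0.1123 = 0.0689 kg/m³.

0.0689 kg/m³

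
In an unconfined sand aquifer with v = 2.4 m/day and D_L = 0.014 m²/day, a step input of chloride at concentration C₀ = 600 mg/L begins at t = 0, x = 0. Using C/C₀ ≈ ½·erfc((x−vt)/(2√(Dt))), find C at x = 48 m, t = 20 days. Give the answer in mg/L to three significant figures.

For a continuous step input, C/C₀ ≈ ½·erfc((x−vt)/(2√(Dt))).
vt = 2.4 × 20 = 48 m and 2√(Dt) = 2√(0.014 × 20) = 1.058 m.
Argument (x−vt)/(2√(Dt)) = (48 − 48)/1.058 = 0; ½·erfc(0) = 0.5000.
C = 600 × 0.5000 = 300 mg/L.

300 mg/L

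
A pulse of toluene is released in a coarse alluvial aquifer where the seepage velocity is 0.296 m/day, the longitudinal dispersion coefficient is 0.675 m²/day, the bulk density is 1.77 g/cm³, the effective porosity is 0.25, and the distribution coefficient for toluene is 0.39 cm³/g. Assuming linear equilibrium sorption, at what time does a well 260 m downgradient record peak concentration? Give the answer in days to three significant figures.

3270 days

Retardation factor R = 1 + ρ_b·K_d/n = 1 + 1.77 × 0.39/0.25 = 3.761.
Sorption retards both mechanisms: v_R = v/R = 0.07870 m/day, D_R = D/R = 0.1795 m²/day.
Peak time from v_R²t² + 2D_R t − x² = 0: t = (√(D_R² + v_R²x²) − D_R)/v_R².
√(D_R² + v_R²x²) = √(0.1795² + 0.07870² × 260²) = 20.46; v_R² = 0.006194.
t = (20.46 − 0.1795)/0.006194 = 3270 days.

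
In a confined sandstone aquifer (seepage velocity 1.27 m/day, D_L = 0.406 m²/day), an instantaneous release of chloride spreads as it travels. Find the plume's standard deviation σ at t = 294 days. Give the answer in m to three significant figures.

Dispersive spreading gives a Gaussian with σ² = 2Dt; advection only shifts the center.
σ = √(2 × 0.406 × 294) = 15.5 m.

15.5 m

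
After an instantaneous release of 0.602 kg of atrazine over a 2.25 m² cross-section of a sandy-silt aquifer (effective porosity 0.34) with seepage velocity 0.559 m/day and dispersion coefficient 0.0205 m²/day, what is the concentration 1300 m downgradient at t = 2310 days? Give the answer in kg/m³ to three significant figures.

For an instantaneous plane source, C(x,t) = M/(n_e·A·√(4πDt)) · exp(−(x−vt)²/(4Dt)), with n_e·A the pore (flow) area.
Plume center vt = 0.559 × 2310 = 1291.29 m, so the well at 1300 m is 8.71 m downgradient of the peak.
√(4πDt) = 24.39 m, giving peak height M/(n_e·A·√(4πDt)) = 0.602/(0.34 × 2.25 × 24.39) = 0.03226 kg/m³.
(x−vt)²/(4Dt) = (8.71)²/(4 × 0.0205 × 2310) = 0.4005; exp(−0.4005) = 0.6700.
C = 0.03226 × 0.6700 = 0.0216 kg/m³.

0.0216 kg/m³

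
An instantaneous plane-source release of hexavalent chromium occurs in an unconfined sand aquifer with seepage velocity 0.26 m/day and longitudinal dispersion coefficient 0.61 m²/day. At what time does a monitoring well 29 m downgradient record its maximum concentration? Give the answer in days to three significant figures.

103 days

For the 1D instantaneous-source solution, setting ∂C/∂t = 0 at fixed x gives v²t² + 2Dt − x² = 0, so t = (√(D² + v²x²) − D)/v².
√(D² + v²x²) = √(0.61² + 0.26² × 29²) = 7.565; v² = 0.0676.
t = (7.565 − 0.61)/0.0676 = 103 days (vs. the pure-advection estimate x/v = 112 d).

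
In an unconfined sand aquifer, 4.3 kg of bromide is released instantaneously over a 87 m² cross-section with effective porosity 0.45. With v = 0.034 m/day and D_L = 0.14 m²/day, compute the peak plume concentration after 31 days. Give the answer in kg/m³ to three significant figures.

0.0149 kg/m³

The peak of an instantaneous 1D plume sits at x = vt; there the Gaussian factor is 1 and C_max = M/(n_e·A·√(4πDt)), where n_e·A is the pore area the mass is dissolved in.
√(4πDt) = √(4π × 0.14 × 31) = 7.385 m, so C_max = 4.3/(0.45 × 87 × 7.385) = 0.0149 kg/m³.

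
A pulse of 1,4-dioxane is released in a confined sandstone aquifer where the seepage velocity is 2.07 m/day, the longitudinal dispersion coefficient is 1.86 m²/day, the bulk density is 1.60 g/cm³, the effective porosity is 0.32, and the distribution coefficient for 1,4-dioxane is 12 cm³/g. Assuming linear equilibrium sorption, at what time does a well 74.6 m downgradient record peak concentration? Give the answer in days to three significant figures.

Retardation factor R = 1 + ρ_b·K_d/n = 1 + 1.60 × 12/0.32 = 61.00.
Sorption retards both mechanisms: v_R = v/R = 0.03393 m/day, D_R = D/R = 0.03049 m²/day.
Peak time from v_R²t² + 2D_R t − x² = 0: t = (√(D_R² + v_R²x²) − D_R)/v_R².
√(D_R² + v_R²x²) = √(0.03049² + 0.03393² × 74.6²) = 2.531; v_R² = 0.001151.
t = (2.531 − 0.03049)/0.001151 = 2170 days.

2170 days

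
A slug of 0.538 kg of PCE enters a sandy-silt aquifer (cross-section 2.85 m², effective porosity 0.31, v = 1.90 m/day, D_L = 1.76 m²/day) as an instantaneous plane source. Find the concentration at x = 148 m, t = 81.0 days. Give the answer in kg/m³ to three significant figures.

For an instantaneous plane source, C(x,t) = M/(n_e·A·√(4πDt)) · exp(−(x−vt)²/(4Dt)), with n_e·A the pore (flow) area.
Plume center vt = 1.90 × 81.0 = 153.9 m, so the well at 148 m is 5.9 m upgradient of the peak.
√(4πDt) = 42.33 m, giving peak height M/(n_e·A·√(4πDt)) = 0.538/(0.31 × 2.85 × 42.33) = 0.01439 kg/m³.
(x−vt)²/(4Dt) = (-5.9)²/(4 × 1.76 × 81.0) = 0.06104; exp(−0.06104) = 0.9408.
C = 0.01439 × 0.9408 = 0.0135 kg/m³.

0.0135 kg/m³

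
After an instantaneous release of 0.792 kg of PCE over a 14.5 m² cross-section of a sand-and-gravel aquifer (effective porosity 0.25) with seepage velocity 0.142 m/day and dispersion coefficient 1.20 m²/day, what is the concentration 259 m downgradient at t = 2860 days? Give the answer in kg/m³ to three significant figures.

For an instantaneous plane source, C(x,t) = M/(n_e·A·√(4πDt)) · exp(−(x−vt)²/(4Dt)), with n_e·A the pore (flow) area.
Plume center vt = 0.142 × 2860 = 406.12 m, so the well at 259 m is 147.12 m upgradient of the peak.
√(4πDt) = 207.7 m, giving peak height M/(n_e·A·√(4πDt)) = 0.792/(0.25 × 14.5 × 207.7) = 0.001052 kg/m³.
(x−vt)²/(4Dt) = (-147.12)²/(4 × 1.20 × 2860) = 1.577; exp(−1.577) = 0.2066.
C = 0.001052 × 0.2066 = 0.000217 kg/m³.

0.000217 kg/m³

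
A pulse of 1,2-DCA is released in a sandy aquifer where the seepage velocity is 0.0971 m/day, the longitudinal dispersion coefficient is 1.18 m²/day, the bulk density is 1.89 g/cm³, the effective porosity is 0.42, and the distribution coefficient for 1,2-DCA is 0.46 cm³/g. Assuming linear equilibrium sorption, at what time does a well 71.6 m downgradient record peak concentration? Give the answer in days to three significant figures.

1910 days

Retardation factor R = 1 + ρ_b·K_d/n = 1 + 1.89 × 0.46/0.42 = 3.070.
Sorption retards both mechanisms: v_R = v/R = 0.03163 m/day, D_R = D/R = 0.3844 m²/day.
Peak time from v_R²t² + 2D_R t − x² = 0: t = (√(D_R² + v_R²x²) − D_R)/v_R².
√(D_R² + v_R²x²) = √(0.3844² + 0.03163² × 71.6²) = 2.297; v_R² = 0.001000.
t = (2.297 − 0.3844)/0.001000 = 1910 days.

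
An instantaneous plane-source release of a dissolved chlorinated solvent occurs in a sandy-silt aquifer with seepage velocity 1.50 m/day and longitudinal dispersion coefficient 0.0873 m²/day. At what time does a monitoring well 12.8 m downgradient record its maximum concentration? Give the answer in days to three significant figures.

8.49 days

For the 1D instantaneous-source solution, setting ∂C/∂t = 0 at fixed x gives v²t² + 2Dt − x² = 0, so t = (√(D² + v²x²) − D)/v².
√(D² + v²x²) = √(0.0873² + 1.50² × 12.8²) = 19.20; v² = 2.25.
t = (19.20 − 0.0873)/2.25 = 8.49 days (vs. the pure-advection estimate x/v = 8.53 d).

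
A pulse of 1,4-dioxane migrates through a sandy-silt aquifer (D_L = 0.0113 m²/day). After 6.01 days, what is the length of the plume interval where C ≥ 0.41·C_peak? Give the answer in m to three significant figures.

The plume is Gaussian with σ = √(2Dt) = √(2 × 0.0113 × 6.01) = 0.3685 m.
C/C_peak = exp(−Δx²/(2σ²)) = 0.41 ⇒ Δx = σ·√(−2 ln 0.41) = 0.3685 × 1.335 = 0.4919 m.
Width = 2Δx = 0.984 m.

0.984 m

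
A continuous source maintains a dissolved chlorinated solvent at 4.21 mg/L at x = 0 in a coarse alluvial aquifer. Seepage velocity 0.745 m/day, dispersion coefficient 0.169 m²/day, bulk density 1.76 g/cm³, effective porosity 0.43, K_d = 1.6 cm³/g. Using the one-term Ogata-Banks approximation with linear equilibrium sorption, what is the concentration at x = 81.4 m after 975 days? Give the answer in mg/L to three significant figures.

Retardation factor R = 1 + ρ_b·K_d/n = 1 + 1.76 × 1.6/0.43 = 7.549.
Sorption retards both mechanisms: v_R = v/R = 0.09869 m/day, D_R = D/R = 0.02239 m²/day.
v_R·t = 0.09869 × 975 = 96.22275 m; 2√(D_R t) = 9.345 m; argument = (81.4 − 96.22275)/9.345 = -1.586.
C = C₀ × ½·erfc(-1.586) = 4.21 × 0.9875 = 4.16 mg/L.

4.16 mg/L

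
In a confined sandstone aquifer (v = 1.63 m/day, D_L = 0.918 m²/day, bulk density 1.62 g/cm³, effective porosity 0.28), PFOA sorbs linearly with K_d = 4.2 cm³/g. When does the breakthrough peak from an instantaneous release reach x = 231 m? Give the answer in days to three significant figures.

Retardation factor R = 1 + ρ_b·K_d/n = 1 + 1.62 × 4.2/0.28 = 25.30.
Sorption retards both mechanisms: v_R = v/R = 0.06443 m/day, D_R = D/R = 0.03628 m²/day.
Peak time from v_R²t² + 2D_R t − x² = 0: t = (√(D_R² + v_R²x²) − D_R)/v_R².
√(D_R² + v_R²x²) = √(0.03628² + 0.06443² × 231²) = 14.88; v_R² = 0.004151.
t = (14.88 − 0.03628)/0.004151 = 3580 days.

3580 days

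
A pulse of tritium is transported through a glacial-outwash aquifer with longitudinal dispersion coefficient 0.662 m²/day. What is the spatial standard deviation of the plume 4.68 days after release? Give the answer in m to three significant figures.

Dispersive spreading gives a Gaussian with σ² = 2Dt; advection only shifts the center.
σ = √(2 × 0.662 × 4.68) = 2.49 m.

2.49 m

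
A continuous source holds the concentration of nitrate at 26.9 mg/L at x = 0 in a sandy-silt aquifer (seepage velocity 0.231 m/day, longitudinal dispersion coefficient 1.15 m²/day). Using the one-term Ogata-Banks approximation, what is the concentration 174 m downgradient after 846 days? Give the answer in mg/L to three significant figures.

18.5 mg/L

For a continuous step input, C/C₀ ≈ ½·erfc((x−vt)/(2√(Dt))).
vt = 0.231 × 846 = 195.426 m and 2√(Dt) = 2√(1.15 × 846) = 62.38 m.
Argument (x−vt)/(2√(Dt)) = (174 − 195.426)/62.38 = -0.3435; ½·erfc(-0.3435) = 0.6864.
C = 26.9 × 0.6864 = 18.5 mg/L.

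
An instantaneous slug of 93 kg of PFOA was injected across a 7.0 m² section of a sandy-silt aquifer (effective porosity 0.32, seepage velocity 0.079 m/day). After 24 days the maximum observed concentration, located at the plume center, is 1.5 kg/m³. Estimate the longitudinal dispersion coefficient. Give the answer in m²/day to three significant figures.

At the plume center C_max = M/(n_e·A·√(4πDt)), so D = M²/(4πt·(n_e·A·C_max)²).
n_e·A·C_max = 0.32 × 7.0 × 1.5 = 3.360 kg/m.
D = 93²/(4π × 24 × 3.360²) = 2.54 m²/day.

2.54 m²/day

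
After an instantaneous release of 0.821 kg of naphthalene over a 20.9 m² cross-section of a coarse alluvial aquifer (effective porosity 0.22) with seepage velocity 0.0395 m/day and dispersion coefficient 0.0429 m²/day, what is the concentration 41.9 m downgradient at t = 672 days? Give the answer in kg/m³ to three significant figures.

For an instantaneous plane source, C(x,t) = M/(n_e·A·√(4πDt)) · exp(−(x−vt)²/(4Dt)), with n_e·A the pore (flow) area.
Plume center vt = 0.0395 × 672 = 26.544 m, so the well at 41.9 m is 15.356 m downgradient of the peak.
√(4πDt) = 19.03 m, giving peak height M/(n_e·A·√(4πDt)) = 0.821/(0.22 × 20.9 × 19.03) = 0.009383 kg/m³.
(x−vt)²/(4Dt) = (15.356)²/(4 × 0.0429 × 672) = 2.045; exp(−2.045) = 0.1294.
C = 0.009383 × 0.1294 = 0.00121 kg/m³.

0.00121 kg/m³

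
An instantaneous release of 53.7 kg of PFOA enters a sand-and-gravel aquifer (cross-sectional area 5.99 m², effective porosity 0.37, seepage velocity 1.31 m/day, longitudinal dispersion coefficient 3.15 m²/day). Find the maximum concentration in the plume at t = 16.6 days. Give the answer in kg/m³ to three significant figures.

The peak of an instantaneous 1D plume sits at x = vt; there the Gaussian factor is 1 and C_max = M/(n_e·A·√(4πDt)), where n_e·A is the pore area the mass is dissolved in.
√(4πDt) = √(4π × 3.15 × 16.6) = 25.63 m, so C_max = 53.7/(0.37 × 5.99 × 25.63) = 0.945 kg/m³.

0.945 kg/m³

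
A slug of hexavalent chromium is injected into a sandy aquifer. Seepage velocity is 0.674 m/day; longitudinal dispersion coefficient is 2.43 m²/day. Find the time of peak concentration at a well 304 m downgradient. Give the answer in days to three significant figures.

For the 1D instantaneous-source solution, setting ∂C/∂t = 0 at fixed x gives v²t² + 2Dt − x² = 0, so t = (√(D² + v²x²) − D)/v².
√(D² + v²x²) = √(2.43² + 0.674² × 304²) = 204.9; v² = 0.454276.
t = (204.9 − 2.43)/0.454276 = 446 days (vs. the pure-advection estimate x/v = 451 d).

446 days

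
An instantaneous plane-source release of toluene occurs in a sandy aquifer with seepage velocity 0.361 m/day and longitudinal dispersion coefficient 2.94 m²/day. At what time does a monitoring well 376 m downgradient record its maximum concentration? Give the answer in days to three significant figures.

For the 1D instantaneous-source solution, setting ∂C/∂t = 0 at fixed x gives v²t² + 2Dt − x² = 0, so t = (√(D² + v²x²) − D)/v².
√(D² + v²x²) = √(2.94² + 0.361² × 376²) = 135.8; v² = 0.130321.
t = (135.8 − 2.94)/0.130321 = 1020 days (vs. the pure-advection estimate x/v = 1040 d).

1020 days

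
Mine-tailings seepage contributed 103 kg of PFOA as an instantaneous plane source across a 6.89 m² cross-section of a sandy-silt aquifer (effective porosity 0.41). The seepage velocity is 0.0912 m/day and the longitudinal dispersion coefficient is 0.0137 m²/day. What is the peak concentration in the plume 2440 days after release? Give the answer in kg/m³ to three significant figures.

1.78 kg/m³

The peak of an instantaneous 1D plume sits at x = vt; there the Gaussian factor is 1 and C_max = M/(n_e·A·√(4πDt)), where n_e·A is the pore area the mass is dissolved in.
√(4πDt) = √(4π × 0.0137 × 2440) = 20.50 m, so C_max = 103/(0.41 × 6.89 × 20.50) = 1.78 kg/m³.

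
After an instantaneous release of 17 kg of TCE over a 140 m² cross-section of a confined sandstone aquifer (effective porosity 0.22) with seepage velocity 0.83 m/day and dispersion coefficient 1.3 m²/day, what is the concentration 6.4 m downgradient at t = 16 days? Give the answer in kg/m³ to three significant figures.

For an instantaneous plane source, C(x,t) = M/(n_e·A·√(4πDt)) · exp(−(x−vt)²/(4Dt)), with n_e·A the pore (flow) area.
Plume center vt = 0.83 × 16 = 13.28 m, so the well at 6.4 m is 6.88 m upgradient of the peak.
√(4πDt) = 16.17 m, giving peak height M/(n_e·A·√(4πDt)) = 17/(0.22 × 140 × 16.17) = 0.03413 kg/m³.
(x−vt)²/(4Dt) = (-6.88)²/(4 × 1.3 × 16) = 0.5689; exp(−0.5689) = 0.5661.
C = 0.03413 × 0.5661 = 0.0193 kg/m³.

0.0193 kg/m³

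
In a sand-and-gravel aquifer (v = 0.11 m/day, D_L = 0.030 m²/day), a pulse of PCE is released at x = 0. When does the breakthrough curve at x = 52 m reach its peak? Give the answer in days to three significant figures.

For the 1D instantaneous-source solution, setting ∂C/∂t = 0 at fixed x gives v²t² + 2Dt − x² = 0, so t = (√(D² + v²x²) − D)/v².
√(D² + v²x²) = √(0.030² + 0.11² × 52²) = 5.720; v² = 0.0121.
t = (5.720 − 0.030)/0.0121 = 470 days (vs. the pure-advection estimate x/v = 473 d).

470 days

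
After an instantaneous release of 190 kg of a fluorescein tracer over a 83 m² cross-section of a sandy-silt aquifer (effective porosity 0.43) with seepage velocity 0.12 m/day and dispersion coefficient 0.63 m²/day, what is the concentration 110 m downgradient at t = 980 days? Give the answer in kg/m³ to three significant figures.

For an instantaneous plane source, C(x,t) = M/(n_e·A·√(4πDt)) · exp(−(x−vt)²/(4Dt)), with n_e·A the pore (flow) area.
Plume center vt = 0.12 × 980 = 117.6 m, so the well at 110 m is 7.6 m upgradient of the peak.
√(4πDt) = 88.08 m, giving peak height M/(n_e·A·√(4πDt)) = 190/(0.43 × 83 × 88.08) = 0.06044 kg/m³.
(x−vt)²/(4Dt) = (-7.6)²/(4 × 0.63 × 980) = 0.02339; exp(−0.02339) = 0.9769.
C = 0.06044 × 0.9769 = 0.0590 kg/m³.

0.0590 kg/m³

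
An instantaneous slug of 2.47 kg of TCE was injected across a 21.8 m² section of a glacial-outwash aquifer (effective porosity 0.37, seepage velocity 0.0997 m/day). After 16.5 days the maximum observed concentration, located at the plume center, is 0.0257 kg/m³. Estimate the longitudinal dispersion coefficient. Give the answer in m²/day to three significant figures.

0.685 m²/day

At the plume center C_max = M/(n_e·A·√(4πDt)), so D = M²/(4πt·(n_e·A·C_max)²).
n_e·A·C_max = 0.37 × 21.8 × 0.0257 = 0.2073 kg/m.
D = 2.47²/(4π × 16.5 × 0.2073²) = 0.685 m²/day.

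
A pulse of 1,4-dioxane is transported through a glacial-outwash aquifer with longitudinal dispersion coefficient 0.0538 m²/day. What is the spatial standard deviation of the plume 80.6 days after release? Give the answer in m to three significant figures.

2.94 m

Dispersive spreading gives a Gaussian with σ² = 2Dt; advection only shifts the center.
σ = √(2 × 0.0538 × 80.6) = 2.94 m.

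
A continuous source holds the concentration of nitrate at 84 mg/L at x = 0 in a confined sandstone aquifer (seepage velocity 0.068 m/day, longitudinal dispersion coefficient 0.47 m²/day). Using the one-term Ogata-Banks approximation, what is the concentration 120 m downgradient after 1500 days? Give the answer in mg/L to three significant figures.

26.5 mg/L

For a continuous step input, C/C₀ ≈ ½·erfc((x−vt)/(2√(Dt))).
vt = 0.068 × 1500 = 102 m and 2√(Dt) = 2√(0.47 × 1500) = 53.10 m.
Argument (x−vt)/(2√(Dt)) = (120 − 102)/53.10 = 0.3390; ½·erfc(0.3390) = 0.3158.
C = 84 × 0.3158 = 26.5 mg/L.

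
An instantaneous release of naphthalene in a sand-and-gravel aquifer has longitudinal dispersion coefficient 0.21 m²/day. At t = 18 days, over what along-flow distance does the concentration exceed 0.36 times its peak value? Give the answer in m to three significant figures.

The plume is Gaussian with σ = √(2Dt) = √(2 × 0.21 × 18) = 2.750 m.
C/C_peak = exp(−Δx²/(2σ²)) = 0.36 ⇒ Δx = σ·√(−2 ln 0.36) = 2.750 × 1.429 = 3.930 m.
Width = 2Δx = 7.86 m.

7.86 m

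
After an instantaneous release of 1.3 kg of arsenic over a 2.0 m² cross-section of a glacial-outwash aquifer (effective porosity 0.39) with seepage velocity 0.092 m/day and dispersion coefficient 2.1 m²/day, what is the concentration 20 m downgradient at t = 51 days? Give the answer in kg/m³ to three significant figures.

For an instantaneous plane source, C(x,t) = M/(n_e·A·√(4πDt)) · exp(−(x−vt)²/(4Dt)), with n_e·A the pore (flow) area.
Plume center vt = 0.092 × 51 = 4.692 m, so the well at 20 m is 15.308 m downgradient of the peak.
√(4πDt) = 36.69 m, giving peak height M/(n_e·A·√(4πDt)) = 1.3/(0.39 × 2.0 × 36.69) = 0.04543 kg/m³.
(x−vt)²/(4Dt) = (15.308)²/(4 × 2.1 × 51) = 0.5470; exp(−0.5470) = 0.5787.
C = 0.04543 × 0.5787 = 0.0263 kg/m³.

0.0263 kg/m³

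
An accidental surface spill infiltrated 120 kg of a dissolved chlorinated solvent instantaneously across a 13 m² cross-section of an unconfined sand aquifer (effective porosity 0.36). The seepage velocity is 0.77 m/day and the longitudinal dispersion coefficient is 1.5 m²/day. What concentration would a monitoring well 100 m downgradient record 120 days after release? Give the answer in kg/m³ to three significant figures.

For an instantaneous plane source, C(x,t) = M/(n_e·A·√(4πDt)) · exp(−(x−vt)²/(4Dt)), with n_e·A the pore (flow) area.
Plume center vt = 0.77 × 120 = 92.4 m, so the well at 100 m is 7.6 m downgradient of the peak.
√(4πDt) = 47.56 m, giving peak height M/(n_e·A·√(4πDt)) = 120/(0.36 × 13 × 47.56) = 0.5391 kg/m³.
(x−vt)²/(4Dt) = (7.6)²/(4 × 1.5 × 120) = 0.08022; exp(−0.08022) = 0.9229.
C = 0.5391 × 0.9229 = 0.498 kg/m³.

0.498 kg/m³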